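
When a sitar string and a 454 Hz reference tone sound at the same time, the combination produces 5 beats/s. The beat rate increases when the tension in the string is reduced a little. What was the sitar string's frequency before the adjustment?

|f − 454| = 5, so the sitar string was at either 449 Hz or 459 Hz.
Lower tension means lower frequency; the adjustment lowers the sitar string's frequency.
The beat rate rose, so the adjustment moved the sitar string further from 454 Hz — it was already below the reference.

449 Hz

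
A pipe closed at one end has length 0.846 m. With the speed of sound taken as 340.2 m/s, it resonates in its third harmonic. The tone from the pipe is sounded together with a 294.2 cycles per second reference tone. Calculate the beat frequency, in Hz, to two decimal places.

Closed pipe (odd harmonics): f_n = n·v/(4L) = 3·340.2/(4·0.846) = 301.5957 Hz.
f_beat = |301.5957 − 294.2| = 7.40 Hz.

7.40 Hz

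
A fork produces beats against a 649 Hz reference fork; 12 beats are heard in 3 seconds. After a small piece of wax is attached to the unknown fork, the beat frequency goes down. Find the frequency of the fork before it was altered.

Beat frequency = 12/3 = 4 Hz.
|f − 649| = 4, so the fork was at either 645 Hz or 653 Hz.
Loading a fork with wax lowers its frequency; the adjustment lowers the fork's frequency.
The beat rate fell, so the adjustment moved the fork toward 649 Hz — it must have started above the reference.

653 Hz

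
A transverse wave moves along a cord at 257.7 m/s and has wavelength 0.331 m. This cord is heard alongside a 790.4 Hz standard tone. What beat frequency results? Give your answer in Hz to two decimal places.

Source frequency f = v/λ = 257.7/0.331 = 778.5498 Hz.
f_beat = |778.5498 − 790.4| = 11.85 Hz.

11.85 Hz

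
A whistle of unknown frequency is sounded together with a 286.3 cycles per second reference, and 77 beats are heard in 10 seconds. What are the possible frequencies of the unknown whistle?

278.6 Hz or 294 Hz

Beat frequency = 77/10 = 7.7 Hz.
|f − 286.3| = 7.7, so f = 286.3 ± 7.7.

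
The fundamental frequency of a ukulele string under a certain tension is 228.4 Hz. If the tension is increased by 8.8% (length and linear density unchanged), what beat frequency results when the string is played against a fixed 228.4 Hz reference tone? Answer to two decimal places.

For a string, f ∝ √T, so the new frequency is 228.4·√1.088 = 238.2377 Hz.
f_beat = |238.2377 − 228.4| = 9.84 Hz.

9.84 Hz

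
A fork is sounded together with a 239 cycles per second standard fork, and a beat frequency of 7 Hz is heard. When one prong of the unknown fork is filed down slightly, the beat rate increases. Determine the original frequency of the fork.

246 Hz

|f − 239| = 7, so the fork was at either 232 Hz or 246 Hz.
Filing a prong removes mass and raises the fork's frequency; the adjustment raises the fork's frequency.
The beat rate rose, so the adjustment moved the fork further from 239 Hz — it was already above the reference.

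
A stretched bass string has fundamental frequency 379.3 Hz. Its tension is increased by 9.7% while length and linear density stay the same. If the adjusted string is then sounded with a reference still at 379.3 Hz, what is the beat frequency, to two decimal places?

For a string, f ∝ √T, so the new frequency is 379.3·√1.097 = 397.2704 Hz.
f_beat = |397.2704 − 379.3| = 17.97 Hz.

17.97 Hz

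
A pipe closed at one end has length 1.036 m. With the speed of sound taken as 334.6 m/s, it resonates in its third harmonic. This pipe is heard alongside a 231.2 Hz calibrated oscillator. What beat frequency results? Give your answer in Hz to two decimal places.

11.03 Hz

Closed pipe (odd harmonics): f_n = n·v/(4L) = 3·334.6/(4·1.036) = 242.2297 Hz.
f_beat = |242.2297 − 231.2| = 11.03 Hz.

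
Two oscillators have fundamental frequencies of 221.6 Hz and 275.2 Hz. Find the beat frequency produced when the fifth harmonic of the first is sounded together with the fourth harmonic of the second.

Fifth harmonic of the first: 5·221.6 = 1108.0 Hz.
Fourth harmonic of the second: 4·275.2 = 1100.8 Hz.
f_beat = |1108.0 − 1100.8| = 7.2 Hz.

7.2 Hz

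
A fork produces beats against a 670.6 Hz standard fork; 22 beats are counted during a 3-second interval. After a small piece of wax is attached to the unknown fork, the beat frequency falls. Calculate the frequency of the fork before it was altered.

677.9333 Hz

Beat frequency = 22/3 = 7.3333 Hz.
|f − 670.6| = 7.3333, so the fork was at either 663.2667 Hz or 677.9333 Hz.
Loading a fork with wax lowers its frequency; the adjustment lowers the fork's frequency.
The beat rate fell, so the adjustment moved the fork toward 670.6 Hz — it must have started above the reference.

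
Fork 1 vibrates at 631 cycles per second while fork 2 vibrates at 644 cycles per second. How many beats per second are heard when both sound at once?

13 Hz

f_beat = |f₁ − f₂|.
|631 − 644| = 13 Hz.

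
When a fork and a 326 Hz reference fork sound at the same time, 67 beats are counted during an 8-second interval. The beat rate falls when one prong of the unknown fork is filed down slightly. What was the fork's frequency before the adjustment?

317.625 Hz

Beat frequency = 67/8 = 8.375 Hz.
|f − 326| = 8.375, so the fork was at either 317.625 Hz or 334.375 Hz.
Filing a prong removes mass and raises the fork's frequency; the adjustment raises the fork's frequency.
The beat rate fell, so the adjustment moved the fork toward 326 Hz — it must have started below the reference.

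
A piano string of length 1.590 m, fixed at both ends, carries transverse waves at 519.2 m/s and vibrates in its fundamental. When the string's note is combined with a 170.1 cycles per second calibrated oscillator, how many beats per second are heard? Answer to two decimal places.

For a string fixed at both ends, f_n = n·v/(2L) = 1·519.2/(2·1.590) = 163.2704 Hz.
f_beat = |163.2704 − 170.1| = 6.83 Hz.

6.83 Hz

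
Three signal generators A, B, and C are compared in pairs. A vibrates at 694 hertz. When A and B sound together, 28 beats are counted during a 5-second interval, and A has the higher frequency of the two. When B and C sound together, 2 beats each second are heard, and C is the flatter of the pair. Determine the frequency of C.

A–B: Beat frequency = 28/5 = 5.6 Hz.
B is below A, so f_B = 694 − 5.6 = 688.4 Hz.
C is below B, so f_C = 688.4 − 2 = 686.4 Hz.

686.4 Hz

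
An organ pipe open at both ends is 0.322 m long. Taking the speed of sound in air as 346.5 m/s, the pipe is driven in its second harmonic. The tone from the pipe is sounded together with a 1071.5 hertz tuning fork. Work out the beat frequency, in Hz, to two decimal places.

4.59 Hz

Open pipe: f_n = n·v/(2L) = 2·346.5/(2·0.322) = 1076.0870 Hz.
f_beat = |1076.0870 − 1071.5| = 4.59 Hz.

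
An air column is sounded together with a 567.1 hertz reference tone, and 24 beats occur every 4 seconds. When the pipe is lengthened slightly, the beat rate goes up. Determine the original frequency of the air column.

561.1 Hz

Beat frequency = 24/4 = 6 Hz.
|f − 567.1| = 6, so the air column was at either 561.1 Hz or 573.1 Hz.
A longer pipe has a lower fundamental; the adjustment lowers the air column's frequency.
The beat rate rose, so the adjustment moved the air column further from 567.1 Hz — it was already below the reference.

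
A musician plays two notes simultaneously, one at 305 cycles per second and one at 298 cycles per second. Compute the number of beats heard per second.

Beats arise from superposition of two nearby frequencies; the beat rate is |f₁ − f₂|.
|305 − 298| = 7 Hz.

7 Hz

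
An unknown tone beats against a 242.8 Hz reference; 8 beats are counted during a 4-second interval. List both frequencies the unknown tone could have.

240.8 Hz or 244.8 Hz

Beat frequency = 8/4 = 2 Hz.
|f − 242.8| = 2, so f = 242.8 ± 2.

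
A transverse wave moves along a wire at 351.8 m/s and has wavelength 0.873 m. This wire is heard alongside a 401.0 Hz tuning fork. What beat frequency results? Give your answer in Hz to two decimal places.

1.98 Hz

Source frequency f = v/λ = 351.8/0.873 = 402.9782 Hz.
f_beat = |402.9782 − 401.0| = 1.98 Hz.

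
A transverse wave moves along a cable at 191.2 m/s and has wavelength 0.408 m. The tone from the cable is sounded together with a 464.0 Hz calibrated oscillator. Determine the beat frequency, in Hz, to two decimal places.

Source frequency f = v/λ = 191.2/0.408 = 468.6275 Hz.
f_beat = |468.6275 − 464.0| = 4.63 Hz.

4.63 Hz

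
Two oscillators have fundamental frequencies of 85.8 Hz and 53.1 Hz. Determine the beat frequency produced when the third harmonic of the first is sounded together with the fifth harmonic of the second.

8.1 Hz

Third harmonic of the first: 3·85.8 = 257.4 Hz.
Fifth harmonic of the second: 5·53.1 = 265.5 Hz.
f_beat = |257.4 − 265.5| = 8.1 Hz.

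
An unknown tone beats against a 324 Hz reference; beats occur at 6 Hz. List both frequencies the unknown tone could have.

318 Hz or 330 Hz

|f − 324| = 6, so f = 324 ± 6.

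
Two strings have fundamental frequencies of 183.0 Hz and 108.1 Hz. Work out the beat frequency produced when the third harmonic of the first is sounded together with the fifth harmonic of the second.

Third harmonic of the first: 3·183.0 = 549.0 Hz.
Fifth harmonic of the second: 5·108.1 = 540.5 Hz.
f_beat = |549.0 − 540.5| = 8.5 Hz.

8.5 Hz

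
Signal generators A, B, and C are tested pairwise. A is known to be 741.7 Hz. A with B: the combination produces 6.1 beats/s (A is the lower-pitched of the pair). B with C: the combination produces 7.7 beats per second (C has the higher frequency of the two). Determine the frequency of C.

755.5 Hz

B is above A, so f_B = 741.7 + 6.1 = 747.8 Hz.
C is above B, so f_C = 747.8 + 7.7 = 755.5 Hz.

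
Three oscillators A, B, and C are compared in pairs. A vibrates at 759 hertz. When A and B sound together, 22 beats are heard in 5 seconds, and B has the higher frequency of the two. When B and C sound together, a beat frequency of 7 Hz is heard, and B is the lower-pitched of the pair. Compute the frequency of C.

A–B: Beat frequency = 22/5 = 4.4 Hz.
B is above A, so f_B = 759 + 4.4 = 763.4 Hz.
C is above B, so f_C = 763.4 + 7 = 770.4 Hz.

770.4 Hz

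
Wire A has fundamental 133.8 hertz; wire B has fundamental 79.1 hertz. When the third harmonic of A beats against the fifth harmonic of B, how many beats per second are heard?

5.9 Hz

Third harmonic of the first: 3·133.8 = 401.4 Hz.
Fifth harmonic of the second: 5·79.1 = 395.5 Hz.
f_beat = |401.4 − 395.5| = 5.9 Hz.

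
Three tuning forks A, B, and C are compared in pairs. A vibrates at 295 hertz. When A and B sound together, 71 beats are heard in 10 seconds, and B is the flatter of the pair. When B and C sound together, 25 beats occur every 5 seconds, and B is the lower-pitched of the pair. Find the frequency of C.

A–B: Beat frequency = 71/10 = 7.1 Hz.
B is below A, so f_B = 295 − 7.1 = 287.9 Hz.
B–C: Beat frequency = 25/5 = 5 Hz.
C is above B, so f_C = 287.9 + 5 = 292.9 Hz.

292.9 Hz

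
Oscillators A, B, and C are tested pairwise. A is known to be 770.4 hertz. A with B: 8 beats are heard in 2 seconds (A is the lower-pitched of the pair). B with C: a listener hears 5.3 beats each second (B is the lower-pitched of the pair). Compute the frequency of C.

A–B: Beat frequency = 8/2 = 4 Hz.
B is above A, so f_B = 770.4 + 4 = 774.4 Hz.
C is above B, so f_C = 774.4 + 5.3 = 779.7 Hz.

779.7 Hz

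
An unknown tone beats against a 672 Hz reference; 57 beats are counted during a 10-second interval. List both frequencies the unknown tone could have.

666.3 Hz or 677.7 Hz

Beat frequency = 57/10 = 5.7 Hz.
|f − 672| = 5.7, so f = 672 ± 5.7.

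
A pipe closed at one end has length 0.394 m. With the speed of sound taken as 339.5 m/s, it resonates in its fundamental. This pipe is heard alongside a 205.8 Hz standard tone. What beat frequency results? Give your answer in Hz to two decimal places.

Closed pipe (odd harmonics): f_n = n·v/(4L) = 1·339.5/(4·0.394) = 215.4188 Hz.
f_beat = |215.4188 − 205.8| = 9.62 Hz.

9.62 Hz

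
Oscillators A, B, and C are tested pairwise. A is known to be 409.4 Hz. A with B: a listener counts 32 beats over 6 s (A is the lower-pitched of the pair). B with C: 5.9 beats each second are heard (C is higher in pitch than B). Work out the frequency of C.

420.6333 Hz

A–B: Beat frequency = 32/6 = 5.3333 Hz.
B is above A, so f_B = 409.4 + 5.3333 = 414.7333 Hz.
C is above B, so f_C = 414.7333 + 5.9 = 420.6333 Hz.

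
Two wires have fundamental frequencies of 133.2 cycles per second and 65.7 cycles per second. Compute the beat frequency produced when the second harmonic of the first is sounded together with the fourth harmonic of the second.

3.6 Hz

Second harmonic of the first: 2·133.2 = 266.4 Hz.
Fourth harmonic of the second: 4·65.7 = 262.8 Hz.
f_beat = |266.4 − 262.8| = 3.6 Hz.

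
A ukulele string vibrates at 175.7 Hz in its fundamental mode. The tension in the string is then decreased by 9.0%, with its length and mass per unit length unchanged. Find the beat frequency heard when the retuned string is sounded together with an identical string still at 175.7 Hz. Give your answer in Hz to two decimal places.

8.09 Hz

For a string, f ∝ √T, so the new frequency is 175.7·√0.910 = 167.6071 Hz.
f_beat = |167.6071 − 175.7| = 8.09 Hz.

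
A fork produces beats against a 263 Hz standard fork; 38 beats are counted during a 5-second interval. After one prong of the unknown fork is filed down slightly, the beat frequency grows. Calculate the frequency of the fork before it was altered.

270.6 Hz

Beat frequency = 38/5 = 7.6 Hz.
|f − 263| = 7.6, so the fork was at either 255.4 Hz or 270.6 Hz.
Filing a prong removes mass and raises the fork's frequency; the adjustment raises the fork's frequency.
The beat rate rose, so the adjustment moved the fork further from 263 Hz — it was already above the reference.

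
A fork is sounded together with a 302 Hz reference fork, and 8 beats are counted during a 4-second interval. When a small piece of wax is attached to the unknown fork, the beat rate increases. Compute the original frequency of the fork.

Beat frequency = 8/4 = 2 Hz.
|f − 302| = 2, so the fork was at either 300 Hz or 304 Hz.
Loading a fork with wax lowers its frequency; the adjustment lowers the fork's frequency.
The beat rate rose, so the adjustment moved the fork further from 302 Hz — it was already below the reference.

300 Hz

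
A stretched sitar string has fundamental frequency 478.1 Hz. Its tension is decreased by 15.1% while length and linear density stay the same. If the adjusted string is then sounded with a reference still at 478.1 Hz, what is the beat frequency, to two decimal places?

37.57 Hz

For a string, f ∝ √T, so the new frequency is 478.1·√0.849 = 440.5271 Hz.
f_beat = |440.5271 − 478.1| = 37.57 Hz.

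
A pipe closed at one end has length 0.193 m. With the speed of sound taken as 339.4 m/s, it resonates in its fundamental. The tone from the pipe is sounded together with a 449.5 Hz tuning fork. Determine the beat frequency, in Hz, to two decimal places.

Closed pipe (odd harmonics): f_n = n·v/(4L) = 1·339.4/(4·0.193) = 439.6373 Hz.
f_beat = |439.6373 − 449.5| = 9.86 Hz.

9.86 Hz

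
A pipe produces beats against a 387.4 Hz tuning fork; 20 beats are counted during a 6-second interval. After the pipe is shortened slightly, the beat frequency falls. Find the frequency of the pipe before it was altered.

Beat frequency = 20/6 = 3.3333 Hz.
|f − 387.4| = 3.3333, so the pipe was at either 384.0667 Hz or 390.7333 Hz.
A shorter pipe has a higher fundamental; the adjustment raises the pipe's frequency.
The beat rate fell, so the adjustment moved the pipe toward 387.4 Hz — it must have started below the reference.

384.0667 Hz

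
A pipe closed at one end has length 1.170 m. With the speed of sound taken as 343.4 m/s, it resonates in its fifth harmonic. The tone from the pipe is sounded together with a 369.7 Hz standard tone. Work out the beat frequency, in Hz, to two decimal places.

2.82 Hz

Closed pipe (odd harmonics): f_n = n·v/(4L) = 5·343.4/(4·1.170) = 366.8803 Hz.
f_beat = |366.8803 − 369.7| = 2.82 Hz.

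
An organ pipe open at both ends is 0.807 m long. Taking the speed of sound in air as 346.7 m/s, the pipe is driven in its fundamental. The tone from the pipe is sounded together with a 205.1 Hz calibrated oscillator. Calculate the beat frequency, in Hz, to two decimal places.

Open pipe: f_n = n·v/(2L) = 1·346.7/(2·0.807) = 214.8079 Hz.
f_beat = |214.8079 − 205.1| = 9.71 Hz.

9.71 Hz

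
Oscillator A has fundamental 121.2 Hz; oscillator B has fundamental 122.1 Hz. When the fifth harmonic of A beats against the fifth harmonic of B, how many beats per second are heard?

4.5 Hz

Fifth harmonic of the first: 5·121.2 = 606.0 Hz.
Fifth harmonic of the second: 5·122.1 = 610.5 Hz.
f_beat = |606.0 − 610.5| = 4.5 Hz.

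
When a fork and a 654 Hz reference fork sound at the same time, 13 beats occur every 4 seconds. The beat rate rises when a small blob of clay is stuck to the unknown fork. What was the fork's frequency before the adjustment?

650.75 Hz

Beat frequency = 13/4 = 3.25 Hz.
|f − 654| = 3.25, so the fork was at either 650.75 Hz or 657.25 Hz.
Adding mass to a fork lowers its frequency; the adjustment lowers the fork's frequency.
The beat rate rose, so the adjustment moved the fork further from 654 Hz — it was already below the reference.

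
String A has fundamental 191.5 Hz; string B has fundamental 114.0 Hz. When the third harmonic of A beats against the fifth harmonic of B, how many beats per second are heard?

4.5 Hz

Third harmonic of the first: 3·191.5 = 574.5 Hz.
Fifth harmonic of the second: 5·114.0 = 570.0 Hz.
f_beat = |574.5 − 570.0| = 4.5 Hz.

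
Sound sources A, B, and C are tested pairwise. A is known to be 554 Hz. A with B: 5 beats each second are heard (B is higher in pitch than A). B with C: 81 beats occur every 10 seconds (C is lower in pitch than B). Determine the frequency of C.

B is above A, so f_B = 554 + 5 = 559 Hz.
B–C: Beat frequency = 81/10 = 8.1 Hz.
C is below B, so f_C = 559 − 8.1 = 550.9 Hz.

550.9 Hz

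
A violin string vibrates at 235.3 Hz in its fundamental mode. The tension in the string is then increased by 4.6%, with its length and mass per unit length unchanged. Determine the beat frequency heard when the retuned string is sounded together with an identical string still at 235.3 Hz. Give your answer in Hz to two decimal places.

For a string, f ∝ √T, so the new frequency is 235.3·√1.046 = 240.6511 Hz.
f_beat = |240.6511 − 235.3| = 5.35 Hz.

5.35 Hz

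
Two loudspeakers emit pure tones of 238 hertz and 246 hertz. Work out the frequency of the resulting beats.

The beat frequency equals the magnitude of the frequency difference.
|238 − 246| = 8 Hz.

8 Hz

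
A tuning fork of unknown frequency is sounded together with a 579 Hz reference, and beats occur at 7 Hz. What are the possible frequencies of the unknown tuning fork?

|f − 579| = 7, so f = 579 ± 7.

572 Hz or 586 Hz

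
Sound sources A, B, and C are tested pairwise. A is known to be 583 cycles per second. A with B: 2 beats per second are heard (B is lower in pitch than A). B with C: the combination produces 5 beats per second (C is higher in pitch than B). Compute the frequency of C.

B is below A, so f_B = 583 − 2 = 581 Hz.
C is above B, so f_C = 581 + 5 = 586 Hz.

586 Hz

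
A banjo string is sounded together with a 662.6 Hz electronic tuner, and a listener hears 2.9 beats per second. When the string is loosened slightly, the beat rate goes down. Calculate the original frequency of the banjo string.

665.5 Hz

|f − 662.6| = 2.9, so the banjo string was at either 659.7 Hz or 665.5 Hz.
Reducing tension lowers a string's frequency; the adjustment lowers the banjo string's frequency.
The beat rate fell, so the adjustment moved the banjo string toward 662.6 Hz — it must have started above the reference.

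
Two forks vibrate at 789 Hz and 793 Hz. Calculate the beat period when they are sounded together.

f_beat = |789 − 793| = 4 Hz.
Beat period T = 1 / f_beat = 1 / 4 s.

0.250 s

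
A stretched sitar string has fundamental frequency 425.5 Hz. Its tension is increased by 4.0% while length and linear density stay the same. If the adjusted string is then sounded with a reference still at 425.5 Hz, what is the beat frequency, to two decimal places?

8.43 Hz

For a string, f ∝ √T, so the new frequency is 425.5·√1.040 = 433.9266 Hz.
f_beat = |433.9266 − 425.5| = 8.43 Hz.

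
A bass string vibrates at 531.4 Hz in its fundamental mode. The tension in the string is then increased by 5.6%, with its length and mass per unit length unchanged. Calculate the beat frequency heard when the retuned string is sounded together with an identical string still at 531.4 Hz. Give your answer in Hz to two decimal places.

For a string, f ∝ √T, so the new frequency is 531.4·√1.056 = 546.0765 Hz.
f_beat = |546.0765 − 531.4| = 14.68 Hz.

14.68 Hz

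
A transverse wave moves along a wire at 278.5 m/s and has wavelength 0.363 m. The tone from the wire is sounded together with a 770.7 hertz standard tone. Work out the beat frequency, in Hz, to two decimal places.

3.48 Hz

Source frequency f = v/λ = 278.5/0.363 = 767.2176 Hz.
f_beat = |767.2176 − 770.7| = 3.48 Hz.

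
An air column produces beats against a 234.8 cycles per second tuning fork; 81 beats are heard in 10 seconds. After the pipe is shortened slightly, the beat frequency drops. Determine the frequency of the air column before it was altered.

226.7 Hz

Beat frequency = 81/10 = 8.1 Hz.
|f − 234.8| = 8.1, so the air column was at either 226.7 Hz or 242.9 Hz.
A shorter pipe has a higher fundamental; the adjustment raises the air column's frequency.
The beat rate fell, so the adjustment moved the air column toward 234.8 Hz — it must have started below the reference.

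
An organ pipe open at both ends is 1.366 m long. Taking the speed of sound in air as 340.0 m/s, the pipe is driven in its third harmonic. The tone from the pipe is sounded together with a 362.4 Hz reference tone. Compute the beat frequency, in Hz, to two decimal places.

Open pipe: f_n = n·v/(2L) = 3·340.0/(2·1.366) = 373.3529 Hz.
f_beat = |373.3529 − 362.4| = 10.95 Hz.

10.95 Hz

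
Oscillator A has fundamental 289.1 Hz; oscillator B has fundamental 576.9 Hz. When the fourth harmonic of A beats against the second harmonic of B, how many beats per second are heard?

Fourth harmonic of the first: 4·289.1 = 1156.4 Hz.
Second harmonic of the second: 2·576.9 = 1153.8 Hz.
f_beat = |1156.4 − 1153.8| = 2.6 Hz.

2.6 Hz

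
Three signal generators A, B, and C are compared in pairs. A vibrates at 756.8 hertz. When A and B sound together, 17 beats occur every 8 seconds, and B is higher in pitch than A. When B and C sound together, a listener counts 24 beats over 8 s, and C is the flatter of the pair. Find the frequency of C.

755.925 Hz

A–B: Beat frequency = 17/8 = 2.125 Hz.
B is above A, so f_B = 756.8 + 2.125 = 758.925 Hz.
B–C: Beat frequency = 24/8 = 3 Hz.
C is below B, so f_C = 758.925 − 3 = 755.925 Hz.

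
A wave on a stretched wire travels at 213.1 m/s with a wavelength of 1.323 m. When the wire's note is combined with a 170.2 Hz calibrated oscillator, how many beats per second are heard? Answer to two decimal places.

Source frequency f = v/λ = 213.1/1.323 = 161.0733 Hz.
f_beat = |161.0733 − 170.2| = 9.13 Hz.

9.13 Hz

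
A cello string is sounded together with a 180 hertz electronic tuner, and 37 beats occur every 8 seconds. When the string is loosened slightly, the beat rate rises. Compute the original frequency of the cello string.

175.375 Hz

Beat frequency = 37/8 = 4.625 Hz.
|f − 180| = 4.625, so the cello string was at either 175.375 Hz or 184.625 Hz.
Reducing tension lowers a string's frequency; the adjustment lowers the cello string's frequency.
The beat rate rose, so the adjustment moved the cello string further from 180 Hz — it was already below the reference.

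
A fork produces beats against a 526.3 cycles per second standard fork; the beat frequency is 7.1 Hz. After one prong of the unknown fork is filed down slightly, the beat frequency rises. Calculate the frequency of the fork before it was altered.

|f − 526.3| = 7.1, so the fork was at either 519.2 Hz or 533.4 Hz.
Filing a prong removes mass and raises the fork's frequency; the adjustment raises the fork's frequency.
The beat rate rose, so the adjustment moved the fork further from 526.3 Hz — it was already above the reference.

533.4 Hz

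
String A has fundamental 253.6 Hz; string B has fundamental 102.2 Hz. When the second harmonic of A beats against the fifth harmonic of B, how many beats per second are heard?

3.8 Hz

Second harmonic of the first: 2·253.6 = 507.2 Hz.
Fifth harmonic of the second: 5·102.2 = 511.0 Hz.
f_beat = |507.2 − 511.0| = 3.8 Hz.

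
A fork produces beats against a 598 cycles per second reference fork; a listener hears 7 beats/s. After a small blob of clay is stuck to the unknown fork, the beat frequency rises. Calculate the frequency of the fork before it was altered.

591 Hz

|f − 598| = 7, so the fork was at either 591 Hz or 605 Hz.
Adding mass to a fork lowers its frequency; the adjustment lowers the fork's frequency.
The beat rate rose, so the adjustment moved the fork further from 598 Hz — it was already below the reference.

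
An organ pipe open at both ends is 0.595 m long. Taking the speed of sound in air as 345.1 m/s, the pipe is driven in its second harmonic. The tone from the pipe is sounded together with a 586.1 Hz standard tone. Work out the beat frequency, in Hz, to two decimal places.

6.10 Hz

Open pipe: f_n = n·v/(2L) = 2·345.1/(2·0.595) = 580.0000 Hz.
f_beat = |580.0000 − 586.1| = 6.10 Hz.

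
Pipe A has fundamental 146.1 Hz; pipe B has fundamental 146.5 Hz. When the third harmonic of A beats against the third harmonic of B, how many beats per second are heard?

Third harmonic of the first: 3·146.1 = 438.3 Hz.
Third harmonic of the second: 3·146.5 = 439.5 Hz.
f_beat = |438.3 − 439.5| = 1.2 Hz.

1.2 Hz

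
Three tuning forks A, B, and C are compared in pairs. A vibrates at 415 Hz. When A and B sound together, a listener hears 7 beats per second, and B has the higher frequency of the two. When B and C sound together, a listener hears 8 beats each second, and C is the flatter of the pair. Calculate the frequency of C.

414 Hz

B is above A, so f_B = 415 + 7 = 422 Hz.
C is below B, so f_C = 422 − 8 = 414 Hz.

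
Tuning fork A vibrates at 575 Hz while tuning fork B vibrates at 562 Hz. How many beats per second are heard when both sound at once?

13 Hz

Beats arise from superposition of two nearby frequencies; the beat rate is |f₁ − f₂|.
|575 − 562| = 13 Hz.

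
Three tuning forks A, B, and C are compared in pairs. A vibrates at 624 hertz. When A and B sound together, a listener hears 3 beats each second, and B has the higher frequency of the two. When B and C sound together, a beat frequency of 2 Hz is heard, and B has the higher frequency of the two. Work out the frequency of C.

B is above A, so f_B = 624 + 3 = 627 Hz.
C is below B, so f_C = 627 − 2 = 625 Hz.

625 Hz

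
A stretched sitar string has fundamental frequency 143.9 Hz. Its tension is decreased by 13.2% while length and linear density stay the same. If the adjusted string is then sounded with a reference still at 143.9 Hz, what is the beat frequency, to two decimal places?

For a string, f ∝ √T, so the new frequency is 143.9·√0.868 = 134.0666 Hz.
f_beat = |134.0666 − 143.9| = 9.83 Hz.

9.83 Hz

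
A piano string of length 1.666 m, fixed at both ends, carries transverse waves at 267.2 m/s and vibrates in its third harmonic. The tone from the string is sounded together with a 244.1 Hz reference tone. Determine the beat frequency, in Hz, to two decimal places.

For a string fixed at both ends, f_n = n·v/(2L) = 3·267.2/(2·1.666) = 240.5762 Hz.
f_beat = |240.5762 − 244.1| = 3.52 Hz.

3.52 Hz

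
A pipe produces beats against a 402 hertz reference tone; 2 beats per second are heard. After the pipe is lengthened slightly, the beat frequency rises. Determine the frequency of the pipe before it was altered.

400 Hz

|f − 402| = 2, so the pipe was at either 400 Hz or 404 Hz.
A longer pipe has a lower fundamental; the adjustment lowers the pipe's frequency.
The beat rate rose, so the adjustment moved the pipe further from 402 Hz — it was already below the reference.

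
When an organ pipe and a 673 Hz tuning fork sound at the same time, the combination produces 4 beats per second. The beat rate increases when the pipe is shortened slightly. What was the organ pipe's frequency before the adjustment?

677 Hz

|f − 673| = 4, so the organ pipe was at either 669 Hz or 677 Hz.
A shorter pipe has a higher fundamental; the adjustment raises the organ pipe's frequency.
The beat rate rose, so the adjustment moved the organ pipe further from 673 Hz — it was already above the reference.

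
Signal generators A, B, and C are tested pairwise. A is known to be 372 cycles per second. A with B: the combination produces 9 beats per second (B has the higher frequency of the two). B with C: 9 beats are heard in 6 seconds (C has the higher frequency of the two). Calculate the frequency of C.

382.5 Hz

B is above A, so f_B = 372 + 9 = 381 Hz.
B–C: Beat frequency = 9/6 = 1.5 Hz.
C is above B, so f_C = 381 + 1.5 = 382.5 Hz.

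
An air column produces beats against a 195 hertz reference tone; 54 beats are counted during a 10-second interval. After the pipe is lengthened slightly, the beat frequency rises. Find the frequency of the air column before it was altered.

Beat frequency = 54/10 = 5.4 Hz.
|f − 195| = 5.4, so the air column was at either 189.6 Hz or 200.4 Hz.
A longer pipe has a lower fundamental; the adjustment lowers the air column's frequency.
The beat rate rose, so the adjustment moved the air column further from 195 Hz — it was already below the reference.

189.6 Hz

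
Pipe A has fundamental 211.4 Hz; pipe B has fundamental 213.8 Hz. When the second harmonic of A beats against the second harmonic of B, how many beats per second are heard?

Second harmonic of the first: 2·211.4 = 422.8 Hz.
Second harmonic of the second: 2·213.8 = 427.6 Hz.
f_beat = |422.8 − 427.6| = 4.8 Hz.

4.8 Hz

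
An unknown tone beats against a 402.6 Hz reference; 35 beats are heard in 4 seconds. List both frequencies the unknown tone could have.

Beat frequency = 35/4 = 8.75 Hz.
|f − 402.6| = 8.75, so f = 402.6 ± 8.75.

393.85 Hz or 411.35 Hz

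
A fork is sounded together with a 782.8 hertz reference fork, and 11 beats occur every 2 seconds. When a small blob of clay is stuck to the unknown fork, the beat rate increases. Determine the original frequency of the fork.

Beat frequency = 11/2 = 5.5 Hz.
|f − 782.8| = 5.5, so the fork was at either 777.3 Hz or 788.3 Hz.
Adding mass to a fork lowers its frequency; the adjustment lowers the fork's frequency.
The beat rate rose, so the adjustment moved the fork further from 782.8 Hz — it was already below the reference.

777.3 Hz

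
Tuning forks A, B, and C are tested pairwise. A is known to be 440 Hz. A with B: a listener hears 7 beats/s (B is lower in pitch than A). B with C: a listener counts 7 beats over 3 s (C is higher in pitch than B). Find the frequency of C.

B is below A, so f_B = 440 − 7 = 433 Hz.
B–C: Beat frequency = 7/3 = 2.3333 Hz.
C is above B, so f_C = 433 + 2.3333 = 435.3333 Hz.

435.3333 Hz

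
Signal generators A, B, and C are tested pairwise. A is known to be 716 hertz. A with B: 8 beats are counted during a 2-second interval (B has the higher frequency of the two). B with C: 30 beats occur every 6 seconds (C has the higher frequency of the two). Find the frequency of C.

725 Hz

A–B: Beat frequency = 8/2 = 4 Hz.
B is above A, so f_B = 716 + 4 = 720 Hz.
B–C: Beat frequency = 30/6 = 5 Hz.
C is above B, so f_C = 720 + 5 = 725 Hz.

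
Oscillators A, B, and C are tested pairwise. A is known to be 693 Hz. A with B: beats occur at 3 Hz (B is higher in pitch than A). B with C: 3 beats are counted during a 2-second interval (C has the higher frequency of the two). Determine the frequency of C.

B is above A, so f_B = 693 + 3 = 696 Hz.
B–C: Beat frequency = 3/2 = 1.5 Hz.
C is above B, so f_C = 696 + 1.5 = 697.5 Hz.

697.5 Hz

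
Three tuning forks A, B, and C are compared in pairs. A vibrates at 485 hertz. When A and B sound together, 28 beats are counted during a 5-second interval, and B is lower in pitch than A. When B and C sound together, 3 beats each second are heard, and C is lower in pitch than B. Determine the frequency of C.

476.4 Hz

A–B: Beat frequency = 28/5 = 5.6 Hz.
B is below A, so f_B = 485 − 5.6 = 479.4 Hz.
C is below B, so f_C = 479.4 − 3 = 476.4 Hz.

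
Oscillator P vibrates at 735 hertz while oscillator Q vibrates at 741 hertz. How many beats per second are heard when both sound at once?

6 Hz

f_beat = |f₁ − f₂|.
|735 − 741| = 6 Hz.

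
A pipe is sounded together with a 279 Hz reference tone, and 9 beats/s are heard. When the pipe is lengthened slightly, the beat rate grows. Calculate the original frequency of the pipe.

|f − 279| = 9, so the pipe was at either 270 Hz or 288 Hz.
A longer pipe has a lower fundamental; the adjustment lowers the pipe's frequency.
The beat rate rose, so the adjustment moved the pipe further from 279 Hz — it was already below the reference.

270 Hz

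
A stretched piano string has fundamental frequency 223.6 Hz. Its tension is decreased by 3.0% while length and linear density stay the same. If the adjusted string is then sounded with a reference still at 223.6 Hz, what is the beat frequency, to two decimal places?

For a string, f ∝ √T, so the new frequency is 223.6·√0.970 = 220.2205 Hz.
f_beat = |220.2205 − 223.6| = 3.38 Hz.

3.38 Hz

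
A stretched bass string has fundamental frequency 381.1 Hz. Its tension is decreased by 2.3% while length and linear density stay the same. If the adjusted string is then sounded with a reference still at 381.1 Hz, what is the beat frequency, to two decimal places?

4.41 Hz

For a string, f ∝ √T, so the new frequency is 381.1·√0.977 = 376.6919 Hz.
f_beat = |376.6919 − 381.1| = 4.41 Hz.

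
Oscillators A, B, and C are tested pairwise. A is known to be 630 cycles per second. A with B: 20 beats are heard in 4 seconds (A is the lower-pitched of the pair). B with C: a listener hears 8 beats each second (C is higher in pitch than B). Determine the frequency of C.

643 Hz

A–B: Beat frequency = 20/4 = 5 Hz.
B is above A, so f_B = 630 + 5 = 635 Hz.
C is above B, so f_C = 635 + 8 = 643 Hz.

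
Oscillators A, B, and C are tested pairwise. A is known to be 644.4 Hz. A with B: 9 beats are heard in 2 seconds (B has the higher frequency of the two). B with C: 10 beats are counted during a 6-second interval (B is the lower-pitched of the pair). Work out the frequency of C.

A–B: Beat frequency = 9/2 = 4.5 Hz.
B is above A, so f_B = 644.4 + 4.5 = 648.9 Hz.
B–C: Beat frequency = 10/6 = 1.6667 Hz.
C is above B, so f_C = 648.9 + 1.6667 = 650.5667 Hz.

650.5667 Hz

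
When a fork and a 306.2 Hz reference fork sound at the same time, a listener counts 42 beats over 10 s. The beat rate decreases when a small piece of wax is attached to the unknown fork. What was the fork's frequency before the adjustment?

310.4 Hz

Beat frequency = 42/10 = 4.2 Hz.
|f − 306.2| = 4.2, so the fork was at either 302 Hz or 310.4 Hz.
Loading a fork with wax lowers its frequency; the adjustment lowers the fork's frequency.
The beat rate fell, so the adjustment moved the fork toward 306.2 Hz — it must have started above the reference.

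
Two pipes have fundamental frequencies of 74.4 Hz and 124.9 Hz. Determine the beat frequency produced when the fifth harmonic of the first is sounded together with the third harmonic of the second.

2.7 Hz

Fifth harmonic of the first: 5·74.4 = 372.0 Hz.
Third harmonic of the second: 3·124.9 = 374.7 Hz.
f_beat = |372.0 − 374.7| = 2.7 Hz.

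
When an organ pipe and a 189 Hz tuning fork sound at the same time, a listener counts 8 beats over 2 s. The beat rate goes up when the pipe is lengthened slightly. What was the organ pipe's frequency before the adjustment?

Beat frequency = 8/2 = 4 Hz.
|f − 189| = 4, so the organ pipe was at either 185 Hz or 193 Hz.
A longer pipe has a lower fundamental; the adjustment lowers the organ pipe's frequency.
The beat rate rose, so the adjustment moved the organ pipe further from 189 Hz — it was already below the reference.

185 Hz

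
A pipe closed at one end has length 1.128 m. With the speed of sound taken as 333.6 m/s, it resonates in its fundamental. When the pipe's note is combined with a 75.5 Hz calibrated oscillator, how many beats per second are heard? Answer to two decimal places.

Closed pipe (odd harmonics): f_n = n·v/(4L) = 1·333.6/(4·1.128) = 73.9362 Hz.
f_beat = |73.9362 − 75.5| = 1.56 Hz.

1.56 Hz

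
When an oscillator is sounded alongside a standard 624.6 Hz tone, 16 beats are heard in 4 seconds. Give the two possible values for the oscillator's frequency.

Beat frequency = 16/4 = 4 Hz.
|f − 624.6| = 4, so f = 624.6 ± 4.

620.6 Hz or 628.6 Hz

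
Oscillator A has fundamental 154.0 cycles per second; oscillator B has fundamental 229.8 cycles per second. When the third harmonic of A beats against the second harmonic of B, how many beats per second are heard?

Third harmonic of the first: 3·154.0 = 462.0 Hz.
Second harmonic of the second: 2·229.8 = 459.6 Hz.
f_beat = |462.0 − 459.6| = 2.4 Hz.

2.4 Hz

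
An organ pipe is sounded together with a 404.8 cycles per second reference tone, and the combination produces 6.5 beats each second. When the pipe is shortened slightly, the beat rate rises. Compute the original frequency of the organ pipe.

411.3 Hz

|f − 404.8| = 6.5, so the organ pipe was at either 398.3 Hz or 411.3 Hz.
A shorter pipe has a higher fundamental; the adjustment raises the organ pipe's frequency.
The beat rate rose, so the adjustment moved the organ pipe further from 404.8 Hz — it was already above the reference.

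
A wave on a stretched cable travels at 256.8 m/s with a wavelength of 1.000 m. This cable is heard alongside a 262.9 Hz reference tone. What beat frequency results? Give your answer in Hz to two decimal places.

Source frequency f = v/λ = 256.8/1.000 = 256.8000 Hz.
f_beat = |256.8000 − 262.9| = 6.10 Hz.

6.10 Hz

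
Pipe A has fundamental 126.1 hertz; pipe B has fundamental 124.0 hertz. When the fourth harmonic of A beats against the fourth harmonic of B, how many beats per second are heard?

Fourth harmonic of the first: 4·126.1 = 504.4 Hz.
Fourth harmonic of the second: 4·124.0 = 496.0 Hz.
f_beat = |504.4 − 496.0| = 8.4 Hz.

8.4 Hz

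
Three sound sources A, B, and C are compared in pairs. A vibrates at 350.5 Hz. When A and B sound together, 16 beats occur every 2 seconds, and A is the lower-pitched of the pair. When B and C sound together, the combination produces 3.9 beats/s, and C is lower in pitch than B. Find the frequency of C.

354.6 Hz

A–B: Beat frequency = 16/2 = 8 Hz.
B is above A, so f_B = 350.5 + 8 = 358.5 Hz.
C is below B, so f_C = 358.5 − 3.9 = 354.6 Hz.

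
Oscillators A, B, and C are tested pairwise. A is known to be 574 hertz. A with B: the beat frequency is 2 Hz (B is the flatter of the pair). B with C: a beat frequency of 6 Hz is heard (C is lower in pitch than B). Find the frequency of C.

B is below A, so f_B = 574 − 2 = 572 Hz.
C is below B, so f_C = 572 − 6 = 566 Hz.

566 Hz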